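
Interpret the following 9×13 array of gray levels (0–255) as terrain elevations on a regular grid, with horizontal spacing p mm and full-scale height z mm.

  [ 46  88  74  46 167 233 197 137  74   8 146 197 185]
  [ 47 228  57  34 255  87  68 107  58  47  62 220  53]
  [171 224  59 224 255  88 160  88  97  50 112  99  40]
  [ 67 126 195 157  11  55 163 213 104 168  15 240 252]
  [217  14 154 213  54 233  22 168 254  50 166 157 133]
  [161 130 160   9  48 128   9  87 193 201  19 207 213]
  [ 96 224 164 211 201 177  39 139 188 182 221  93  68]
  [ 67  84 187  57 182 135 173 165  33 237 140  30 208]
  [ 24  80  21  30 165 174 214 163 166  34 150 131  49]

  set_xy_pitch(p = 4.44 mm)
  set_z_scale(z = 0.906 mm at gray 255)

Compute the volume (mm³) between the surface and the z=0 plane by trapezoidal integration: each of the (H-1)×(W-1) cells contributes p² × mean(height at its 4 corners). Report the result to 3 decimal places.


height_mm = gray/255 × 0.906; cell vol = 4.44² × mean(4 corners)
unit = 4.44² × 0.906 / (4×255) = 0.0175103 mm³ per gray-sum
row 0: Σ corner-gray over 12 cells = 5511  → 96.4993
row 1: Σ corner-gray over 12 cells = 5669  → 99.2660
row 2: Σ corner-gray over 12 cells = 6336  → 110.9454
row 3: Σ corner-gray over 12 cells = 6533  → 114.3949
row 4: Σ corner-gray over 12 cells = 6076  → 106.3927
row 5: Σ corner-gray over 12 cells = 6598  → 115.5331
row 6: Σ corner-gray over 12 cells = 6963  → 121.9243
row 7: Σ corner-gray over 12 cells = 5850  → 102.4353
Σ rows: total corner-gray = 49536  → 867.3910 mm³

867.391


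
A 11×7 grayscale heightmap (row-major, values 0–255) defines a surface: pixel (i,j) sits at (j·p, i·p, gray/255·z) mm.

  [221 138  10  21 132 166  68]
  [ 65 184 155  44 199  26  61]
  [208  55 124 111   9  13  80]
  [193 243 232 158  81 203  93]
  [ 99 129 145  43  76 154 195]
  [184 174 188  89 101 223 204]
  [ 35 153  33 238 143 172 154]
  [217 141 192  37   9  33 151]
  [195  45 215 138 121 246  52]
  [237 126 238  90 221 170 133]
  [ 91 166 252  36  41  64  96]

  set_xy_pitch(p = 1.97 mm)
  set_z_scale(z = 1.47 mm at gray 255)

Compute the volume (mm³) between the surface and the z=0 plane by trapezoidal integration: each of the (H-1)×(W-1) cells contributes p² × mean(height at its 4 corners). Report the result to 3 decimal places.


height_mm = gray/255 × 1.47; cell vol = 1.97² × mean(4 corners)
unit = 1.97² × 1.47 / (4×255) = 0.00559306 mm³ per gray-sum
row 0: Σ corner-gray over 6 cells = 2565  → 14.3462
row 1: Σ corner-gray over 6 cells = 2254  → 12.6068
row 2: Σ corner-gray over 6 cells = 3032  → 16.9582
row 3: Σ corner-gray over 6 cells = 3508  → 19.6205
row 4: Σ corner-gray over 6 cells = 3326  → 18.6025
row 5: Σ corner-gray over 6 cells = 3605  → 20.1630
row 6: Σ corner-gray over 6 cells = 2859  → 15.9906
row 7: Σ corner-gray over 6 cells = 2969  → 16.6058
row 8: Σ corner-gray over 6 cells = 3837  → 21.4606
row 9: Σ corner-gray over 6 cells = 3365  → 18.8207
Σ rows: total corner-gray = 31320  → 175.1747 mm³

175.175


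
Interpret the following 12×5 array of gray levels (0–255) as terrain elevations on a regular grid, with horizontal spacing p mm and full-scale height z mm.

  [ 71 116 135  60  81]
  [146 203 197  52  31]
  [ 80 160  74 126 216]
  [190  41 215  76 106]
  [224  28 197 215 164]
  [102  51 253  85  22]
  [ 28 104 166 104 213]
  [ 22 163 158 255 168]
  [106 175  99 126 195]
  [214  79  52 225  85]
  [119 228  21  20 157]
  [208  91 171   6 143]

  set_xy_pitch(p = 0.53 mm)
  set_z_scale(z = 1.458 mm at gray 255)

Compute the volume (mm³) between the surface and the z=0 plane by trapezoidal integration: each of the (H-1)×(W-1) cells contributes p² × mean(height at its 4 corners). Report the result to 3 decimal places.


9.086

height_mm = gray/255 × 1.458; cell vol = 0.53² × mean(4 corners)
unit = 0.53² × 1.458 / (4×255) = 0.000401522 mm³ per gray-sum
row 0: Σ corner-gray over 4 cells = 1855  → 0.7448
row 1: Σ corner-gray over 4 cells = 2097  → 0.8420
row 2: Σ corner-gray over 4 cells = 1976  → 0.7934
row 3: Σ corner-gray over 4 cells = 2228  → 0.8946
row 4: Σ corner-gray over 4 cells = 2170  → 0.8713
row 5: Σ corner-gray over 4 cells = 1891  → 0.7593
row 6: Σ corner-gray over 4 cells = 2331  → 0.9359
row 7: Σ corner-gray over 4 cells = 2443  → 0.9809
row 8: Σ corner-gray over 4 cells = 2112  → 0.8480
row 9: Σ corner-gray over 4 cells = 1825  → 0.7328
row 10: Σ corner-gray over 4 cells = 1701  → 0.6830
Σ rows: total corner-gray = 22629  → 9.0860 mm³


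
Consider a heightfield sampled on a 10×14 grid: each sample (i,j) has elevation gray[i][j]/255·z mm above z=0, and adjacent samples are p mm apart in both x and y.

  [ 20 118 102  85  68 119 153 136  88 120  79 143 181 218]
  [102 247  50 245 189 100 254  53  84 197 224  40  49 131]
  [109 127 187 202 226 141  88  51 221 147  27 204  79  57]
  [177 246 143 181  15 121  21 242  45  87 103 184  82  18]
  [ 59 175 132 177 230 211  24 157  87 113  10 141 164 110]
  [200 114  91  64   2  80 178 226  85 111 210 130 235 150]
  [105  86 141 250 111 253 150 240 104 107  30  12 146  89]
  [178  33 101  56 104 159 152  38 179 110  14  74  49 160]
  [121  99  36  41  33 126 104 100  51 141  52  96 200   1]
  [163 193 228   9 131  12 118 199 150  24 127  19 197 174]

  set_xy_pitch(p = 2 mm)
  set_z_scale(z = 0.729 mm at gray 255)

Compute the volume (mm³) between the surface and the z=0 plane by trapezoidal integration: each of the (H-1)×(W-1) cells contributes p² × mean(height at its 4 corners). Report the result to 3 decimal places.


height_mm = gray/255 × 0.729; cell vol = 2² × mean(4 corners)
unit = 2² × 0.729 / (4×255) = 0.00285882 mm³ per gray-sum
row 0: Σ corner-gray over 13 cells = 6719  → 19.2084
row 1: Σ corner-gray over 13 cells = 7263  → 20.7636
row 2: Σ corner-gray over 13 cells = 6701  → 19.1570
row 3: Σ corner-gray over 13 cells = 6546  → 18.7139
row 4: Σ corner-gray over 13 cells = 6813  → 19.4772
row 5: Σ corner-gray over 13 cells = 6856  → 19.6001
row 6: Σ corner-gray over 13 cells = 5930  → 16.9528
row 7: Σ corner-gray over 13 cells = 4756  → 13.5966
row 8: Σ corner-gray over 13 cells = 5431  → 15.5263
Σ rows: total corner-gray = 57015  → 162.9958 mm³

162.996


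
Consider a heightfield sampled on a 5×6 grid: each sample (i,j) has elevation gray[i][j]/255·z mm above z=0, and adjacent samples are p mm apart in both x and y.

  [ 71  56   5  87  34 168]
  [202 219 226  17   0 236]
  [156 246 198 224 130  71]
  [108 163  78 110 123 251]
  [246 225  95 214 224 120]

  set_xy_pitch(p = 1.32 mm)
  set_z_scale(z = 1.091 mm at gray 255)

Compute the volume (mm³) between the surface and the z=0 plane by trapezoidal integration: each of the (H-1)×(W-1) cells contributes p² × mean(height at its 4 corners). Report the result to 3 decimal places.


21.375

height_mm = gray/255 × 1.091; cell vol = 1.32² × mean(4 corners)
unit = 1.32² × 1.091 / (4×255) = 0.00186368 mm³ per gray-sum
row 0: Σ corner-gray over 5 cells = 1965  → 3.6621
row 1: Σ corner-gray over 5 cells = 3185  → 5.9358
row 2: Σ corner-gray over 5 cells = 3130  → 5.8333
row 3: Σ corner-gray over 5 cells = 3189  → 5.9433
Σ rows: total corner-gray = 11469  → 21.3746 mm³


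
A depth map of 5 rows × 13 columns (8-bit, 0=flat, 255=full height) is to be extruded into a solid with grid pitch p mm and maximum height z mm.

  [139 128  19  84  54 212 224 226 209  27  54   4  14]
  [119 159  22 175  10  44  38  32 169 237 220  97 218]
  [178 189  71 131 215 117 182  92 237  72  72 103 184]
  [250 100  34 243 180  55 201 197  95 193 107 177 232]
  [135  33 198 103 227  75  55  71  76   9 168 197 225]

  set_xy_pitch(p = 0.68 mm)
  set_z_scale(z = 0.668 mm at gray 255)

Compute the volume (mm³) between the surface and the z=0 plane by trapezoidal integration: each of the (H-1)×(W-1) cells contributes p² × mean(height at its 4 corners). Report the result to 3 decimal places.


7.524

height_mm = gray/255 × 0.668; cell vol = 0.68² × mean(4 corners)
unit = 0.68² × 0.668 / (4×255) = 0.000302827 mm³ per gray-sum
row 0: Σ corner-gray over 12 cells = 5378  → 1.6286
row 1: Σ corner-gray over 12 cells = 6067  → 1.8372
row 2: Σ corner-gray over 12 cells = 6970  → 2.1107
row 3: Σ corner-gray over 12 cells = 6430  → 1.9472
Σ rows: total corner-gray = 24845  → 7.5237 mm³


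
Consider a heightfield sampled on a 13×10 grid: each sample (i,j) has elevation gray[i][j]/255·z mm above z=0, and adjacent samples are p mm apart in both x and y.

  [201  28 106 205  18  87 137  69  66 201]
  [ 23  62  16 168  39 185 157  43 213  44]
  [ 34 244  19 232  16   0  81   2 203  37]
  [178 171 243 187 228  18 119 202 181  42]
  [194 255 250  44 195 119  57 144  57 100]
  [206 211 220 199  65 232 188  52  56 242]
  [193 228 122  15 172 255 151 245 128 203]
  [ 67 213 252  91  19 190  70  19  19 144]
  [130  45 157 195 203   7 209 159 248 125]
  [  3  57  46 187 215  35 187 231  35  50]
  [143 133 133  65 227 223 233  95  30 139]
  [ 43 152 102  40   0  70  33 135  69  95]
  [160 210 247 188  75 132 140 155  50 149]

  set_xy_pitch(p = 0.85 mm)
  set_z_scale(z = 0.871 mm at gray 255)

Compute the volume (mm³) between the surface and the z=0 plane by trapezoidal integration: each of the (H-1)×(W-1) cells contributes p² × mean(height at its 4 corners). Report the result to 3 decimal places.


34.228

height_mm = gray/255 × 0.871; cell vol = 0.85² × mean(4 corners)
unit = 0.85² × 0.871 / (4×255) = 0.000616958 mm³ per gray-sum
row 0: Σ corner-gray over 9 cells = 3667  → 2.2624
row 1: Σ corner-gray over 9 cells = 3498  → 2.1581
row 2: Σ corner-gray over 9 cells = 4583  → 2.8275
row 3: Σ corner-gray over 9 cells = 5454  → 3.3649
row 4: Σ corner-gray over 9 cells = 5430  → 3.3501
row 5: Σ corner-gray over 9 cells = 5922  → 3.6536
row 6: Σ corner-gray over 9 cells = 4985  → 3.0755
row 7: Σ corner-gray over 9 cells = 4658  → 2.8738
row 8: Σ corner-gray over 9 cells = 4740  → 2.9244
row 9: Σ corner-gray over 9 cells = 4599  → 2.8374
row 10: Σ corner-gray over 9 cells = 3900  → 2.4061
row 11: Σ corner-gray over 9 cells = 4043  → 2.4944
Σ rows: total corner-gray = 55479  → 34.2282 mm³


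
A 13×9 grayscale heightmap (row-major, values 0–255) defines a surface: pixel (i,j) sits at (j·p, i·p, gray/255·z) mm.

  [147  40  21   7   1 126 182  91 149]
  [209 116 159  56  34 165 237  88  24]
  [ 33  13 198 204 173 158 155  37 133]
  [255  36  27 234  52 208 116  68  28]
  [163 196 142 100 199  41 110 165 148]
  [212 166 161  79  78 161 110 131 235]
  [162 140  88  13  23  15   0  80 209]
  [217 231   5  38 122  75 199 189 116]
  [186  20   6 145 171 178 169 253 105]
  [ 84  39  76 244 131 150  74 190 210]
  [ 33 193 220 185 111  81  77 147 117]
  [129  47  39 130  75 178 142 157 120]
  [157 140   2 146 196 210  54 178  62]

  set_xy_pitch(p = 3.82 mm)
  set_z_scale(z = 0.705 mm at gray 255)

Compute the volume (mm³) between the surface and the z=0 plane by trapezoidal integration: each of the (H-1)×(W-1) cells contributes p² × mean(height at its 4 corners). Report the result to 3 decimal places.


height_mm = gray/255 × 0.705; cell vol = 3.82² × mean(4 corners)
unit = 3.82² × 0.705 / (4×255) = 0.0100859 mm³ per gray-sum
row 0: Σ corner-gray over 8 cells = 3175  → 32.0228
row 1: Σ corner-gray over 8 cells = 3985  → 40.1924
row 2: Σ corner-gray over 8 cells = 3807  → 38.3971
row 3: Σ corner-gray over 8 cells = 3982  → 40.1621
row 4: Σ corner-gray over 8 cells = 4436  → 44.7412
row 5: Σ corner-gray over 8 cells = 3308  → 33.3642
row 6: Σ corner-gray over 8 cells = 3140  → 31.6698
row 7: Σ corner-gray over 8 cells = 4226  → 42.6231
row 8: Σ corner-gray over 8 cells = 4277  → 43.1375
row 9: Σ corner-gray over 8 cells = 4280  → 43.1678
row 10: Σ corner-gray over 8 cells = 3963  → 39.9705
row 11: Σ corner-gray over 8 cells = 3856  → 38.8913
Σ rows: total corner-gray = 46435  → 468.3399 mm³

468.340


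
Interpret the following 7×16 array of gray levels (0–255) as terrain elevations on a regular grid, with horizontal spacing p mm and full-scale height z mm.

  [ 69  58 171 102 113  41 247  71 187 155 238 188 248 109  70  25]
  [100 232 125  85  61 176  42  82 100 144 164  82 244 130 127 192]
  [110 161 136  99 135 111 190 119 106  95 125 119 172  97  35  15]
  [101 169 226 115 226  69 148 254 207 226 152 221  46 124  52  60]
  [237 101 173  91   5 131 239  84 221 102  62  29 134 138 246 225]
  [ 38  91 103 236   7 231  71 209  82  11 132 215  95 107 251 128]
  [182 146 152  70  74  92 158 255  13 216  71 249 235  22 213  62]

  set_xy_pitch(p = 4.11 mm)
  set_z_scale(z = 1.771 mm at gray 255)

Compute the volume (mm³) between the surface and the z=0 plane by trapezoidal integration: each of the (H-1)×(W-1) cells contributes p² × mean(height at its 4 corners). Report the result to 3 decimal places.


1407.280

height_mm = gray/255 × 1.771; cell vol = 4.11² × mean(4 corners)
unit = 4.11² × 1.771 / (4×255) = 0.0293293 mm³ per gray-sum
row 0: Σ corner-gray over 15 cells = 7970  → 233.7547
row 1: Σ corner-gray over 15 cells = 7405  → 217.1836
row 2: Σ corner-gray over 15 cells = 8156  → 239.2100
row 3: Σ corner-gray over 15 cells = 8605  → 252.3788
row 4: Σ corner-gray over 15 cells = 7822  → 229.4140
row 5: Σ corner-gray over 15 cells = 8024  → 235.3385
Σ rows: total corner-gray = 47982  → 1407.2796 mm³


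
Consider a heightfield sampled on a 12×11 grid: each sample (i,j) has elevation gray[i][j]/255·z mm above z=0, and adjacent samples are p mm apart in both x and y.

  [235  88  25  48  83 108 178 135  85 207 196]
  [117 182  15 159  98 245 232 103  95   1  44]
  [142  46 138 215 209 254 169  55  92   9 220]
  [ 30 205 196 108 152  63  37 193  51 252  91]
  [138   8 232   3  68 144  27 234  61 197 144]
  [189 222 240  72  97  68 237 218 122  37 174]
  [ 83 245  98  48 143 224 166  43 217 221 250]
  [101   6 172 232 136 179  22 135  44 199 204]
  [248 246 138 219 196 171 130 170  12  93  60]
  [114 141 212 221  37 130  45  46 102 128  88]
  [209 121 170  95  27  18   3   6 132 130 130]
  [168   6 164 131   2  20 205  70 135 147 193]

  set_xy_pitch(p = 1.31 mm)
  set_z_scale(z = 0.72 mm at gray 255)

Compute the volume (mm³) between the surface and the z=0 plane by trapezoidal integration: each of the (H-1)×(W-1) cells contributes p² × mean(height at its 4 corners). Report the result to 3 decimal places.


height_mm = gray/255 × 0.72; cell vol = 1.31² × mean(4 corners)
unit = 1.31² × 0.72 / (4×255) = 0.00121136 mm³ per gray-sum
row 0: Σ corner-gray over 10 cells = 4766  → 5.7734
row 1: Σ corner-gray over 10 cells = 5157  → 6.2470
row 2: Σ corner-gray over 10 cells = 5371  → 6.5062
row 3: Σ corner-gray over 10 cells = 4865  → 5.8933
row 4: Σ corner-gray over 10 cells = 5219  → 6.3221
row 5: Σ corner-gray over 10 cells = 6132  → 7.4281
row 6: Σ corner-gray over 10 cells = 5698  → 6.9024
row 7: Σ corner-gray over 10 cells = 5613  → 6.7994
row 8: Σ corner-gray over 10 cells = 5384  → 6.5220
row 9: Σ corner-gray over 10 cells = 4069  → 4.9290
row 10: Σ corner-gray over 10 cells = 3864  → 4.6807
Σ rows: total corner-gray = 56138  → 68.0036 mm³

68.004


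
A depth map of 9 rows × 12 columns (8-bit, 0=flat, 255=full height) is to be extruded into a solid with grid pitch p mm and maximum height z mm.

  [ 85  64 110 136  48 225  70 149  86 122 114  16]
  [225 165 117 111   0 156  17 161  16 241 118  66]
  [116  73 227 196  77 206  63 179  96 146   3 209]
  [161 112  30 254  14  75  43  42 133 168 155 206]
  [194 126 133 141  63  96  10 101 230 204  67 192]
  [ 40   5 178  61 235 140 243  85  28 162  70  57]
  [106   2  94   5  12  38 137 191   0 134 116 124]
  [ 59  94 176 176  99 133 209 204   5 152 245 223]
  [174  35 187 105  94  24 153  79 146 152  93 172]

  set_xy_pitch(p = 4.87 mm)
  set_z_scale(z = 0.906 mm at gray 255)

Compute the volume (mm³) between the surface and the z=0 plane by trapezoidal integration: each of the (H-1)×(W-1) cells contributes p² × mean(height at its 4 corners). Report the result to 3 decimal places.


height_mm = gray/255 × 0.906; cell vol = 4.87² × mean(4 corners)
unit = 4.87² × 0.906 / (4×255) = 0.0210662 mm³ per gray-sum
row 0: Σ corner-gray over 11 cells = 4844  → 102.0446
row 1: Σ corner-gray over 11 cells = 5352  → 112.7462
row 2: Σ corner-gray over 11 cells = 5276  → 111.1452
row 3: Σ corner-gray over 11 cells = 5147  → 108.4277
row 4: Σ corner-gray over 11 cells = 5239  → 110.3658
row 5: Σ corner-gray over 11 cells = 4199  → 88.4569
row 6: Σ corner-gray over 11 cells = 4956  → 104.4040
row 7: Σ corner-gray over 11 cells = 5750  → 121.1306
Σ rows: total corner-gray = 40763  → 858.7210 mm³

858.721


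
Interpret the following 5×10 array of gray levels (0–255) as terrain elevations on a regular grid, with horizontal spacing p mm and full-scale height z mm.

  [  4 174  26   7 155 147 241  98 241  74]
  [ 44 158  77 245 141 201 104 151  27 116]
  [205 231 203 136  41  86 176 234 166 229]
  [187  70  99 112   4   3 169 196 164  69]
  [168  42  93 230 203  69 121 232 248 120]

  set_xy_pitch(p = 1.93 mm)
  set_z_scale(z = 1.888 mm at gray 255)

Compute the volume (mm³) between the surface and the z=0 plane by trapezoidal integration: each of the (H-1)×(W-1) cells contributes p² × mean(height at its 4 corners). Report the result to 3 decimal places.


134.419

height_mm = gray/255 × 1.888; cell vol = 1.93² × mean(4 corners)
unit = 1.93² × 1.888 / (4×255) = 0.00689472 mm³ per gray-sum
row 0: Σ corner-gray over 9 cells = 4624  → 31.8812
row 1: Σ corner-gray over 9 cells = 5348  → 36.8729
row 2: Σ corner-gray over 9 cells = 4870  → 33.5773
row 3: Σ corner-gray over 9 cells = 4654  → 32.0880
Σ rows: total corner-gray = 19496  → 134.4194 mm³


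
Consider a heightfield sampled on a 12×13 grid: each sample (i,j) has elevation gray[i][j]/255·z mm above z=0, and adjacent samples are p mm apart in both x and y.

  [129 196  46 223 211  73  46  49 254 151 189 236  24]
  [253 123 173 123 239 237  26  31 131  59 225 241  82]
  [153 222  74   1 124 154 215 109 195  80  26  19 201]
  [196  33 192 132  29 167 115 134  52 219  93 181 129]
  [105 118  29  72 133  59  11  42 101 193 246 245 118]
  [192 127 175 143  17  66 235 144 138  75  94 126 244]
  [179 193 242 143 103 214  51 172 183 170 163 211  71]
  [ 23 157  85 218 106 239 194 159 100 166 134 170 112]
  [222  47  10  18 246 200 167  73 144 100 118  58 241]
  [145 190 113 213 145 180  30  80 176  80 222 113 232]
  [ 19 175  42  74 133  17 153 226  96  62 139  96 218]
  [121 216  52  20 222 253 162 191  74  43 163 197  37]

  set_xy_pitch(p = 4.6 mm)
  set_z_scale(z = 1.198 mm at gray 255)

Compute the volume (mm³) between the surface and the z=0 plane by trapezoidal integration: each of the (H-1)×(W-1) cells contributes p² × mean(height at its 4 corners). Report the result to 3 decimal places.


1744.729

height_mm = gray/255 × 1.198; cell vol = 4.6² × mean(4 corners)
unit = 4.6² × 1.198 / (4×255) = 0.0248526 mm³ per gray-sum
row 0: Σ corner-gray over 12 cells = 7052  → 175.2607
row 1: Σ corner-gray over 12 cells = 6343  → 157.6402
row 2: Σ corner-gray over 12 cells = 5811  → 144.4186
row 3: Σ corner-gray over 12 cells = 5740  → 142.6541
row 4: Σ corner-gray over 12 cells = 5837  → 145.0648
row 5: Σ corner-gray over 12 cells = 7056  → 175.3601
row 6: Σ corner-gray over 12 cells = 7531  → 187.1651
row 7: Σ corner-gray over 12 cells = 6416  → 159.4545
row 8: Σ corner-gray over 12 cells = 6286  → 156.2236
row 9: Σ corner-gray over 12 cells = 6124  → 152.1975
row 10: Σ corner-gray over 12 cells = 6007  → 149.2897
Σ rows: total corner-gray = 70203  → 1744.7290 mm³


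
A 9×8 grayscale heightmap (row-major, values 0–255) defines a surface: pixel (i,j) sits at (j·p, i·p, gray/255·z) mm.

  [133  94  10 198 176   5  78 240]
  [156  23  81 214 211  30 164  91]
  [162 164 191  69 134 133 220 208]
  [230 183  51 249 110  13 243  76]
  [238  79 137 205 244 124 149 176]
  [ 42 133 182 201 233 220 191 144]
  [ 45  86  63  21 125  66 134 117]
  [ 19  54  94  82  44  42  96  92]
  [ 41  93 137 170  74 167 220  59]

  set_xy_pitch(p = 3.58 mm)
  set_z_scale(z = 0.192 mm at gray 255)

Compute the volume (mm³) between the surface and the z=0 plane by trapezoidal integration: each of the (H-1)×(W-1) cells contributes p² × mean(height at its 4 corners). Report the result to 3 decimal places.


69.627

height_mm = gray/255 × 0.192; cell vol = 3.58² × mean(4 corners)
unit = 3.58² × 0.192 / (4×255) = 0.0024125 mm³ per gray-sum
row 0: Σ corner-gray over 7 cells = 3188  → 7.6910
row 1: Σ corner-gray over 7 cells = 3885  → 9.3726
row 2: Σ corner-gray over 7 cells = 4196  → 10.1228
row 3: Σ corner-gray over 7 cells = 4294  → 10.3593
row 4: Σ corner-gray over 7 cells = 4796  → 11.5703
row 5: Σ corner-gray over 7 cells = 3658  → 8.8249
row 6: Σ corner-gray over 7 cells = 2087  → 5.0349
row 7: Σ corner-gray over 7 cells = 2757  → 6.6513
Σ rows: total corner-gray = 28861  → 69.6271 mm³


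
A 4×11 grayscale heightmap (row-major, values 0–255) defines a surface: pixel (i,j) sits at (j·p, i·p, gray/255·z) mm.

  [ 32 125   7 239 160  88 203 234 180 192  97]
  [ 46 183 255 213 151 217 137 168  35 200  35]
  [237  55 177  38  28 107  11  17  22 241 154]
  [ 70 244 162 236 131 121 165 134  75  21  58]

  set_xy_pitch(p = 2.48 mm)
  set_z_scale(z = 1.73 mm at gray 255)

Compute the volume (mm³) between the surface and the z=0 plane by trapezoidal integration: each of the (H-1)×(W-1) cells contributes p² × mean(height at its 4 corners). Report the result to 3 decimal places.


163.306

height_mm = gray/255 × 1.73; cell vol = 2.48² × mean(4 corners)
unit = 2.48² × 1.73 / (4×255) = 0.0104316 mm³ per gray-sum
row 0: Σ corner-gray over 10 cells = 6184  → 64.5088
row 1: Σ corner-gray over 10 cells = 4982  → 51.9700
row 2: Σ corner-gray over 10 cells = 4489  → 46.8273
Σ rows: total corner-gray = 15655  → 163.3061 mm³


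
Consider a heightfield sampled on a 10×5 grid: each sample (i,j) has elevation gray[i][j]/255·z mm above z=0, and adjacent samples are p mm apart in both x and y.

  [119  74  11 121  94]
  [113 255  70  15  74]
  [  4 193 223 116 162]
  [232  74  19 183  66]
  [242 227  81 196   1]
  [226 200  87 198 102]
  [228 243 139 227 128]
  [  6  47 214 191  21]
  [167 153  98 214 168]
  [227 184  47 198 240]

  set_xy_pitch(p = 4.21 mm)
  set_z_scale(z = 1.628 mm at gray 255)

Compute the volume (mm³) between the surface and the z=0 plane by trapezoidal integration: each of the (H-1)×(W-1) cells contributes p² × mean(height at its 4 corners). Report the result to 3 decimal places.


579.416

height_mm = gray/255 × 1.628; cell vol = 4.21² × mean(4 corners)
unit = 4.21² × 1.628 / (4×255) = 0.0282891 mm³ per gray-sum
row 0: Σ corner-gray over 4 cells = 1492  → 42.2073
row 1: Σ corner-gray over 4 cells = 2097  → 59.3221
row 2: Σ corner-gray over 4 cells = 2080  → 58.8412
row 3: Σ corner-gray over 4 cells = 2101  → 59.4353
row 4: Σ corner-gray over 4 cells = 2549  → 72.1088
row 5: Σ corner-gray over 4 cells = 2872  → 81.2462
row 6: Σ corner-gray over 4 cells = 2505  → 70.8641
row 7: Σ corner-gray over 4 cells = 2196  → 62.1228
row 8: Σ corner-gray over 4 cells = 2590  → 73.2686
Σ rows: total corner-gray = 20482  → 579.4164 mm³


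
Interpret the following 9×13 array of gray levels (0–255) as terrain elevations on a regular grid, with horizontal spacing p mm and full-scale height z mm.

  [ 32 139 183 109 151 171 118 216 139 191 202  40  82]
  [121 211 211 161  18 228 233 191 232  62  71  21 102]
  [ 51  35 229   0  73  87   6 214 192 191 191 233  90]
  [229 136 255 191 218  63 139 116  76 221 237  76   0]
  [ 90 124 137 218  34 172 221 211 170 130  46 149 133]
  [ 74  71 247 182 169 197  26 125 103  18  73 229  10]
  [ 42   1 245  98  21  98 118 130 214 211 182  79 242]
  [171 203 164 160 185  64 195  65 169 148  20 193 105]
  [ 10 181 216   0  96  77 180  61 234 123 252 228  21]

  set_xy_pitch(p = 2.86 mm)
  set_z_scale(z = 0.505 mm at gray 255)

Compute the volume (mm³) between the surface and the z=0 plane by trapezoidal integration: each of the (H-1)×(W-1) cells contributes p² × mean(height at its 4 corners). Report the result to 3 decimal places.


height_mm = gray/255 × 0.505; cell vol = 2.86² × mean(4 corners)
unit = 2.86² × 0.505 / (4×255) = 0.0040497 mm³ per gray-sum
row 0: Σ corner-gray over 12 cells = 6933  → 28.0766
row 1: Σ corner-gray over 12 cells = 6544  → 26.5013
row 2: Σ corner-gray over 12 cells = 6728  → 27.2464
row 3: Σ corner-gray over 12 cells = 7132  → 28.8825
row 4: Σ corner-gray over 12 cells = 6411  → 25.9627
row 5: Σ corner-gray over 12 cells = 6042  → 24.4683
row 6: Σ corner-gray over 12 cells = 6486  → 26.2664
row 7: Σ corner-gray over 12 cells = 6735  → 27.2748
Σ rows: total corner-gray = 53011  → 214.6789 mm³

214.679


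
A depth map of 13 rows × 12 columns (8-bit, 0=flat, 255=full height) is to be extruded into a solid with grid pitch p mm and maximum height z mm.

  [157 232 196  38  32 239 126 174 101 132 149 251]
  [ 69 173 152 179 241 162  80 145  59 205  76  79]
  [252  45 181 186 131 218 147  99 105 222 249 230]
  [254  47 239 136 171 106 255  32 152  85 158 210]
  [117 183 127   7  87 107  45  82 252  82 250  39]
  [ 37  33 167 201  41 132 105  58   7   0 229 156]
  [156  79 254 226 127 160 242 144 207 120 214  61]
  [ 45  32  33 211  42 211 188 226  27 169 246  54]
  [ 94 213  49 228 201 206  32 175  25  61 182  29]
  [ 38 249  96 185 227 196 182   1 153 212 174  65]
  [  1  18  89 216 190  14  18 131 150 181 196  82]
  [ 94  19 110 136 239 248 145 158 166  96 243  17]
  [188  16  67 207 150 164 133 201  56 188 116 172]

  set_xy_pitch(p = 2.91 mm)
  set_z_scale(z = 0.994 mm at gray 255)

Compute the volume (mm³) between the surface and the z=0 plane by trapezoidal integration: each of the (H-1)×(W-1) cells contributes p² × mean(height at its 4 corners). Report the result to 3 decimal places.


602.051

height_mm = gray/255 × 0.994; cell vol = 2.91² × mean(4 corners)
unit = 2.91² × 0.994 / (4×255) = 0.00825225 mm³ per gray-sum
row 0: Σ corner-gray over 11 cells = 6338  → 52.3027
row 1: Σ corner-gray over 11 cells = 6740  → 55.6201
row 2: Σ corner-gray over 11 cells = 6874  → 56.7259
row 3: Σ corner-gray over 11 cells = 5826  → 48.0776
row 4: Σ corner-gray over 11 cells = 4739  → 39.1074
row 5: Σ corner-gray over 11 cells = 5902  → 48.7048
row 6: Σ corner-gray over 11 cells = 6632  → 54.7289
row 7: Σ corner-gray over 11 cells = 5736  → 47.3349
row 8: Σ corner-gray over 11 cells = 6320  → 52.1542
row 9: Σ corner-gray over 11 cells = 5942  → 49.0348
row 10: Σ corner-gray over 11 cells = 5720  → 47.2028
row 11: Σ corner-gray over 11 cells = 6187  → 51.0566
Σ rows: total corner-gray = 72956  → 602.0509 mm³


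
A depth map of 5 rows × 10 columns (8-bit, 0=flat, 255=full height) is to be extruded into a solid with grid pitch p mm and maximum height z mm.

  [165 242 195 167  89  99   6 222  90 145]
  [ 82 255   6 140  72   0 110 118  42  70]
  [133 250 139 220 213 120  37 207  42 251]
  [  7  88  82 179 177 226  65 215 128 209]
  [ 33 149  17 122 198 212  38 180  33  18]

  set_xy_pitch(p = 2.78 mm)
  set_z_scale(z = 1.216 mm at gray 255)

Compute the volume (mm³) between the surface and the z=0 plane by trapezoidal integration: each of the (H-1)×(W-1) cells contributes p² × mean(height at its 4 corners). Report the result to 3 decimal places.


height_mm = gray/255 × 1.216; cell vol = 2.78² × mean(4 corners)
unit = 2.78² × 1.216 / (4×255) = 0.00921347 mm³ per gray-sum
row 0: Σ corner-gray over 9 cells = 4168  → 38.4017
row 1: Σ corner-gray over 9 cells = 4478  → 41.2579
row 2: Σ corner-gray over 9 cells = 5376  → 49.5316
row 3: Σ corner-gray over 9 cells = 4485  → 41.3224
Σ rows: total corner-gray = 18507  → 170.5136 mm³

170.514


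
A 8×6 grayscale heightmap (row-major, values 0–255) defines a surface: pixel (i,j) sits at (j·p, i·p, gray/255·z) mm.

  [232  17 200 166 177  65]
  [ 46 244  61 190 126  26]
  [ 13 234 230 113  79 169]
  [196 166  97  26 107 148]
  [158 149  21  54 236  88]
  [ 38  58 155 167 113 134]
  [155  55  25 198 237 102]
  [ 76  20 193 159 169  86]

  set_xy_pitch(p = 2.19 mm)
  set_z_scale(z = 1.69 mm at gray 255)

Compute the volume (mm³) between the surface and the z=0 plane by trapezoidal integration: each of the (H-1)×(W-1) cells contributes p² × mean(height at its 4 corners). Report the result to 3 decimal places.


height_mm = gray/255 × 1.69; cell vol = 2.19² × mean(4 corners)
unit = 2.19² × 1.69 / (4×255) = 0.00794648 mm³ per gray-sum
row 0: Σ corner-gray over 5 cells = 2731  → 21.7018
row 1: Σ corner-gray over 5 cells = 2808  → 22.3137
row 2: Σ corner-gray over 5 cells = 2630  → 20.8992
row 3: Σ corner-gray over 5 cells = 2302  → 18.2928
row 4: Σ corner-gray over 5 cells = 2324  → 18.4676
row 5: Σ corner-gray over 5 cells = 2445  → 19.4291
row 6: Σ corner-gray over 5 cells = 2531  → 20.1125
Σ rows: total corner-gray = 17771  → 141.2169 mm³

141.217


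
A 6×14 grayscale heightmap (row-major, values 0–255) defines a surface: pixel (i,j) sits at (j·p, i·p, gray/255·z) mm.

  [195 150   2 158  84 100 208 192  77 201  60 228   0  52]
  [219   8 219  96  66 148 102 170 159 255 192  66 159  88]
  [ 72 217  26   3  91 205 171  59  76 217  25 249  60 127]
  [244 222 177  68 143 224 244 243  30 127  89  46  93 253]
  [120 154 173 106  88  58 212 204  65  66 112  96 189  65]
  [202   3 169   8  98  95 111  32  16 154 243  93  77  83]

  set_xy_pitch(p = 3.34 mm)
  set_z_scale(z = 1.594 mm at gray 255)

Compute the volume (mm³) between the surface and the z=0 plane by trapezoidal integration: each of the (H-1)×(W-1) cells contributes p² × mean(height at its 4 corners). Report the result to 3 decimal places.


577.009

height_mm = gray/255 × 1.594; cell vol = 3.34² × mean(4 corners)
unit = 3.34² × 1.594 / (4×255) = 0.0174334 mm³ per gray-sum
row 0: Σ corner-gray over 13 cells = 6754  → 117.7449
row 1: Σ corner-gray over 13 cells = 6584  → 114.7812
row 2: Σ corner-gray over 13 cells = 6906  → 120.3948
row 3: Σ corner-gray over 13 cells = 7140  → 124.4742
row 4: Σ corner-gray over 13 cells = 5714  → 99.6142
Σ rows: total corner-gray = 33098  → 577.0093 mm³


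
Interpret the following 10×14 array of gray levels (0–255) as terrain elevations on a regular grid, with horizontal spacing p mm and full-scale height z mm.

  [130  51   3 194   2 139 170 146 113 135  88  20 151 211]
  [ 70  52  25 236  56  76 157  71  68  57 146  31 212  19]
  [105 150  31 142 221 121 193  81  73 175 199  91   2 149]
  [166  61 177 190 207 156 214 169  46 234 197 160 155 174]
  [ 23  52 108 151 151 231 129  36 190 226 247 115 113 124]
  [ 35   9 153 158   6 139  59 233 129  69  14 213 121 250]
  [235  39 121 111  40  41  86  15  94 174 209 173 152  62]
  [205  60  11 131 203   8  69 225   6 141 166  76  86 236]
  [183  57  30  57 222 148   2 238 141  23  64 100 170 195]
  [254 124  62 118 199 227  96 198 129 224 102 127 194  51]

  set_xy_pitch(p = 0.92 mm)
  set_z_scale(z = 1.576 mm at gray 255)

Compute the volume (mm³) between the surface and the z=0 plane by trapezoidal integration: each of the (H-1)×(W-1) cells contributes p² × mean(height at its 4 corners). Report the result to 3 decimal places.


height_mm = gray/255 × 1.576; cell vol = 0.92² × mean(4 corners)
unit = 0.92² × 1.576 / (4×255) = 0.00130777 mm³ per gray-sum
row 0: Σ corner-gray over 13 cells = 5228  → 6.8370
row 1: Σ corner-gray over 13 cells = 5675  → 7.4216
row 2: Σ corner-gray over 13 cells = 7484  → 9.7874
row 3: Σ corner-gray over 13 cells = 7917  → 10.3536
row 4: Σ corner-gray over 13 cells = 6536  → 8.5476
row 5: Σ corner-gray over 13 cells = 5698  → 7.4517
row 6: Σ corner-gray over 13 cells = 5612  → 7.3392
row 7: Σ corner-gray over 13 cells = 5687  → 7.4373
row 8: Σ corner-gray over 13 cells = 6787  → 8.8758
Σ rows: total corner-gray = 56624  → 74.0512 mm³

74.051


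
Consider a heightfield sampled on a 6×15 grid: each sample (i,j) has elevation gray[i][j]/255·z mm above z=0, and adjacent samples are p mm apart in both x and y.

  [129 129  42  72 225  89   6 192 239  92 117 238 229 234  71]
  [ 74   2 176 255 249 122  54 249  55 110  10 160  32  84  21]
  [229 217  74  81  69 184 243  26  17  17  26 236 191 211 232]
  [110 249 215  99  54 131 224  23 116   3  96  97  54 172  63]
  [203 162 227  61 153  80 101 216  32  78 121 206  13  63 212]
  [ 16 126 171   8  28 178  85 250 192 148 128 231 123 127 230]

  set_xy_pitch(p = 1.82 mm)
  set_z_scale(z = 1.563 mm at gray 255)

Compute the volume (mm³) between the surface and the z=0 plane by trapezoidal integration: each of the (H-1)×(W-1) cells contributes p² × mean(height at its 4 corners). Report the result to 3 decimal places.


height_mm = gray/255 × 1.563; cell vol = 1.82² × mean(4 corners)
unit = 1.82² × 1.563 / (4×255) = 0.00507577 mm³ per gray-sum
row 0: Σ corner-gray over 14 cells = 7219  → 36.6420
row 1: Σ corner-gray over 14 cells = 6856  → 34.7995
row 2: Σ corner-gray over 14 cells = 6884  → 34.9416
row 3: Σ corner-gray over 14 cells = 6680  → 33.9061
row 4: Σ corner-gray over 14 cells = 7277  → 36.9363
Σ rows: total corner-gray = 34916  → 177.2254 mm³

177.225


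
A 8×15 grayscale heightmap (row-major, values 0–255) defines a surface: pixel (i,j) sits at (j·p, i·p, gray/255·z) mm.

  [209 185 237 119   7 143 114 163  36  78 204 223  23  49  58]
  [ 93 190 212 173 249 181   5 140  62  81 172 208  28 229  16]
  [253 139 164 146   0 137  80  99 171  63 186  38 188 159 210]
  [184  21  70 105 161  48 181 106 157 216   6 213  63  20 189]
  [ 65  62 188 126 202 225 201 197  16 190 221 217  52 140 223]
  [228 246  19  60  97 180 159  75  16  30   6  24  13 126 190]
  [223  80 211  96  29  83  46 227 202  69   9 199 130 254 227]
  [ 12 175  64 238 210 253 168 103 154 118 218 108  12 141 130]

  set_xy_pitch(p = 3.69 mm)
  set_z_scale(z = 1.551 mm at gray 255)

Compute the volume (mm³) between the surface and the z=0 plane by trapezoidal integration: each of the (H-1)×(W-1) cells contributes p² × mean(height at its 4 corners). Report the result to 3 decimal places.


1036.404

height_mm = gray/255 × 1.551; cell vol = 3.69² × mean(4 corners)
unit = 3.69² × 1.551 / (4×255) = 0.0207045 mm³ per gray-sum
row 0: Σ corner-gray over 14 cells = 7398  → 153.1718
row 1: Σ corner-gray over 14 cells = 7572  → 156.7743
row 2: Σ corner-gray over 14 cells = 6710  → 138.9271
row 3: Σ corner-gray over 14 cells = 7469  → 154.6418
row 4: Σ corner-gray over 14 cells = 6882  → 142.4882
row 5: Σ corner-gray over 14 cells = 6240  → 129.1960
row 6: Σ corner-gray over 14 cells = 7786  → 161.2051
Σ rows: total corner-gray = 50057  → 1036.4042 mm³


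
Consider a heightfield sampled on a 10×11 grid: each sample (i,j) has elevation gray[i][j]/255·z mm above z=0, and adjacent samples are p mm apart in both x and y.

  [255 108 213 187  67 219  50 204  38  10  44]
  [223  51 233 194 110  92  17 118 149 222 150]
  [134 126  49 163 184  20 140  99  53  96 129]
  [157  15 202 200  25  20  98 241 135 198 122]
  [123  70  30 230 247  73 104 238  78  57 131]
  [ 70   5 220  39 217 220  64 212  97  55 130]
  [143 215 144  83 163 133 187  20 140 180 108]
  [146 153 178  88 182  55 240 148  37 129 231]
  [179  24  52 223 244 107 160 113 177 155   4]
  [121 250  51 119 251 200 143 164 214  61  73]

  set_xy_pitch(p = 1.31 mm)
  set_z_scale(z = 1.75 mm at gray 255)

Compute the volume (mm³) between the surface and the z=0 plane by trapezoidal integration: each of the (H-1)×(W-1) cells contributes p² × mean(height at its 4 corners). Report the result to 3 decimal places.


138.072

height_mm = gray/255 × 1.75; cell vol = 1.31² × mean(4 corners)
unit = 1.31² × 1.75 / (4×255) = 0.00294429 mm³ per gray-sum
row 0: Σ corner-gray over 10 cells = 5236  → 15.4163
row 1: Σ corner-gray over 10 cells = 4868  → 14.3328
row 2: Σ corner-gray over 10 cells = 4670  → 13.7498
row 3: Σ corner-gray over 10 cells = 5055  → 14.8834
row 4: Σ corner-gray over 10 cells = 4966  → 14.6213
row 5: Σ corner-gray over 10 cells = 5239  → 15.4251
row 6: Σ corner-gray over 10 cells = 5578  → 16.4232
row 7: Σ corner-gray over 10 cells = 5490  → 16.1641
row 8: Σ corner-gray over 10 cells = 5793  → 17.0563
Σ rows: total corner-gray = 46895  → 138.0724 mm³


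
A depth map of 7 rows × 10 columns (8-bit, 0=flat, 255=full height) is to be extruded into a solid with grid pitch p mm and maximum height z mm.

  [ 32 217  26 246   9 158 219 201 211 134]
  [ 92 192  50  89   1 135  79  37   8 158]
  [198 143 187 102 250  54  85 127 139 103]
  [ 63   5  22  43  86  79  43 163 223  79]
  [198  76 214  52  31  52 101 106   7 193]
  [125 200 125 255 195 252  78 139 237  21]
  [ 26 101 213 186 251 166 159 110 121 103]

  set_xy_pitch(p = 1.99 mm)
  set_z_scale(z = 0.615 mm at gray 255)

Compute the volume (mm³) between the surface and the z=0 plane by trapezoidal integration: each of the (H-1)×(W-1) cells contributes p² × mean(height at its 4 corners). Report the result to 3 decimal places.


height_mm = gray/255 × 0.615; cell vol = 1.99² × mean(4 corners)
unit = 1.99² × 0.615 / (4×255) = 0.00238771 mm³ per gray-sum
row 0: Σ corner-gray over 9 cells = 4172  → 9.9615
row 1: Σ corner-gray over 9 cells = 3907  → 9.3288
row 2: Σ corner-gray over 9 cells = 3945  → 9.4195
row 3: Σ corner-gray over 9 cells = 3139  → 7.4950
row 4: Σ corner-gray over 9 cells = 4777  → 11.4061
row 5: Σ corner-gray over 9 cells = 5851  → 13.9705
Σ rows: total corner-gray = 25791  → 61.5814 mm³

61.581


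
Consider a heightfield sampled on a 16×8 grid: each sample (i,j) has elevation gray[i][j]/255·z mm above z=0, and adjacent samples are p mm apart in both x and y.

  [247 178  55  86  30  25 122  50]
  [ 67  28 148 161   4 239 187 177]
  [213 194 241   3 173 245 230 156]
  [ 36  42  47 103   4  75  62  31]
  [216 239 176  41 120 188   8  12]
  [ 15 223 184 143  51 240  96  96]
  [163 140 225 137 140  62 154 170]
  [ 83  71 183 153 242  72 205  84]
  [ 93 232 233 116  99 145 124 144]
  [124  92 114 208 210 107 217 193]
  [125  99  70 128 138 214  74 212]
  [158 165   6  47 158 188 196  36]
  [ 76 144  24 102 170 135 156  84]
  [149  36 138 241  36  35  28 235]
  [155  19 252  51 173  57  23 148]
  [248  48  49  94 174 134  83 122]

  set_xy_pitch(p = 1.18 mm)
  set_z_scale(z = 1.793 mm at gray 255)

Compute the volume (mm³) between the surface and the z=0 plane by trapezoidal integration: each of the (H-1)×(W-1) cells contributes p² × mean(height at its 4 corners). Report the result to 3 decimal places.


height_mm = gray/255 × 1.793; cell vol = 1.18² × mean(4 corners)
unit = 1.18² × 1.793 / (4×255) = 0.00244762 mm³ per gray-sum
row 0: Σ corner-gray over 7 cells = 3067  → 7.5069
row 1: Σ corner-gray over 7 cells = 4319  → 10.5713
row 2: Σ corner-gray over 7 cells = 3274  → 8.0135
row 3: Σ corner-gray over 7 cells = 2505  → 6.1313
row 4: Σ corner-gray over 7 cells = 3757  → 9.1957
row 5: Σ corner-gray over 7 cells = 4034  → 9.8737
row 6: Σ corner-gray over 7 cells = 4068  → 9.9569
row 7: Σ corner-gray over 7 cells = 4154  → 10.1674
row 8: Σ corner-gray over 7 cells = 4348  → 10.6423
row 9: Σ corner-gray over 7 cells = 3996  → 9.7807
row 10: Σ corner-gray over 7 cells = 3497  → 8.5593
row 11: Σ corner-gray over 7 cells = 3336  → 8.1653
row 12: Σ corner-gray over 7 cells = 3034  → 7.4261
row 13: Σ corner-gray over 7 cells = 2865  → 7.0124
row 14: Σ corner-gray over 7 cells = 2987  → 7.3110
Σ rows: total corner-gray = 53241  → 130.3138 mm³

130.314


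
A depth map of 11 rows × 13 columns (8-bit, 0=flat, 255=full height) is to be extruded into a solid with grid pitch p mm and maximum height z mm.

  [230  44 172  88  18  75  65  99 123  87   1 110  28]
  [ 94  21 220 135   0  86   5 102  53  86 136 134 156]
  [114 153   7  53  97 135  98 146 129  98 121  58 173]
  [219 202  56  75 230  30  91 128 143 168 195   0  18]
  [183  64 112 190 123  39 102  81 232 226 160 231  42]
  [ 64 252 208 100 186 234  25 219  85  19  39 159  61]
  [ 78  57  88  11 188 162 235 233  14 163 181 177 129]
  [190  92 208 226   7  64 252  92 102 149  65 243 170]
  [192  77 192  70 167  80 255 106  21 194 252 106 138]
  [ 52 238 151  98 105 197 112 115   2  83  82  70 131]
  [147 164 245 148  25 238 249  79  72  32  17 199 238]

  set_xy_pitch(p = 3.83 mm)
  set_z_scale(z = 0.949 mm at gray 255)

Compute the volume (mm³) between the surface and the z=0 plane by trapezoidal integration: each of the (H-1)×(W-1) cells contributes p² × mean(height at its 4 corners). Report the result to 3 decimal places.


802.315

height_mm = gray/255 × 0.949; cell vol = 3.83² × mean(4 corners)
unit = 3.83² × 0.949 / (4×255) = 0.0136478 mm³ per gray-sum
row 0: Σ corner-gray over 12 cells = 4228  → 57.7030
row 1: Σ corner-gray over 12 cells = 4683  → 63.9128
row 2: Σ corner-gray over 12 cells = 5350  → 73.0159
row 3: Σ corner-gray over 12 cells = 6218  → 84.8622
row 4: Σ corner-gray over 12 cells = 6522  → 89.0111
row 5: Σ corner-gray over 12 cells = 6402  → 87.3734
row 6: Σ corner-gray over 12 cells = 6585  → 89.8710
row 7: Σ corner-gray over 12 cells = 6730  → 91.8499
row 8: Σ corner-gray over 12 cells = 6059  → 82.6922
row 9: Σ corner-gray over 12 cells = 6010  → 82.0235
Σ rows: total corner-gray = 58787  → 802.3150 mm³
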